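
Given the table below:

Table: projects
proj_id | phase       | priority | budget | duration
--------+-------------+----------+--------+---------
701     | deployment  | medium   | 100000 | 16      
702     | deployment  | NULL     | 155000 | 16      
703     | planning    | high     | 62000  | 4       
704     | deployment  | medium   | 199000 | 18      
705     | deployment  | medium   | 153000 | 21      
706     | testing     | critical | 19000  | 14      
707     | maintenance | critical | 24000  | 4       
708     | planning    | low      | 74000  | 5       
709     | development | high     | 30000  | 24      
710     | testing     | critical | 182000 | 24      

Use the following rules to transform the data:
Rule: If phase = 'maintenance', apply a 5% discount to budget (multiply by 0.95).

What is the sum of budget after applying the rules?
996800.0

Step 1: Records with phase = 'maintenance' have total budget = 24000
Step 2: Apply multiplier: 24000 × 0.95 = 22800.0
Step 3: Other records total: 974000
Step 4: Final sum = 22800.0 + 974000 = 996800.0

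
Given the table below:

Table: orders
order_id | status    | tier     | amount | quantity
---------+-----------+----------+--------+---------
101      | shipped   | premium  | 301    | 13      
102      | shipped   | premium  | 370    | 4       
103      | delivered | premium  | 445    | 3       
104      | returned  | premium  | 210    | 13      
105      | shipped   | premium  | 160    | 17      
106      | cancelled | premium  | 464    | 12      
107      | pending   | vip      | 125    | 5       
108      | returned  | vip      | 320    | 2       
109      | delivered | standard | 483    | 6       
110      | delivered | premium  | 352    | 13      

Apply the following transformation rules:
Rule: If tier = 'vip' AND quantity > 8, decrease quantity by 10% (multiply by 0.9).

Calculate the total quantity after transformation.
88

Step 1: Find records where tier = 'vip' AND quantity > 8
Step 2: 0 records match, summing to 0
Step 3: After multiplier: 0 × 0.9 = 0.0
Step 4: Unaffected records sum: 88
Step 5: Final sum = 0.0 + 88 = 88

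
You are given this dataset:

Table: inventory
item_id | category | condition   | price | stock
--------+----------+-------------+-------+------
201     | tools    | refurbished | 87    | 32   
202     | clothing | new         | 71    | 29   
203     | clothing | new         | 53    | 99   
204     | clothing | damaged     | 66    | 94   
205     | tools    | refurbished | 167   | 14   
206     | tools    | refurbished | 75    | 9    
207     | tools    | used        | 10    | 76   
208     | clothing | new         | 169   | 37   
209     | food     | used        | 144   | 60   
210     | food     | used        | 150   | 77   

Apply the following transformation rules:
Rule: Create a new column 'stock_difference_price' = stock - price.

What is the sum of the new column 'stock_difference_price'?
-465

Step 1: For each record, compute stock - price
Example calculations:
  32 - 87 = -55
  29 - 71 = -42
  99 - 53 = 46
  ...
Step 2: Sum all derived values
Step 3: Total = -465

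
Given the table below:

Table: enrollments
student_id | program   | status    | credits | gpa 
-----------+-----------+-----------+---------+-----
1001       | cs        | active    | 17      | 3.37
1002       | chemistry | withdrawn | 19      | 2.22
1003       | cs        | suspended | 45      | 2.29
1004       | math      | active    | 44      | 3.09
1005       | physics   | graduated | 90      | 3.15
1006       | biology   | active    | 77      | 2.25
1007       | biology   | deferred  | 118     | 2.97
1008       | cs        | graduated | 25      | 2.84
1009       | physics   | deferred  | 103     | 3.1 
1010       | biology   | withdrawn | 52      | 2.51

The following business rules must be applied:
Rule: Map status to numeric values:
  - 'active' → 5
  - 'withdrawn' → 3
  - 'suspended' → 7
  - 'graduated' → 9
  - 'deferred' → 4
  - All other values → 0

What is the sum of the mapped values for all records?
54

Step 1: Apply mapping to each record
Step 2: Count by status:
  'active': 3 records × 5 = 15
  'withdrawn': 2 records × 3 = 6
  'suspended': 1 records × 7 = 7
  'graduated': 2 records × 9 = 18
  'deferred': 2 records × 4 = 8
Step 3: Sum all mapped values = 54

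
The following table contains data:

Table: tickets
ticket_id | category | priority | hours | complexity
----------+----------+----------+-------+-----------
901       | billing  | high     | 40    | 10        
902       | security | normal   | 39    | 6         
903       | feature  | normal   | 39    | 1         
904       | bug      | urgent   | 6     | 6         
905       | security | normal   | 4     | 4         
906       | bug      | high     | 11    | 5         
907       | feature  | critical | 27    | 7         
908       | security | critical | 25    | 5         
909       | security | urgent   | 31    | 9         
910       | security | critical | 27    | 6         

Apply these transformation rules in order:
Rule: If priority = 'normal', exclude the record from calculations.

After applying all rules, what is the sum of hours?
167

Step 1: Identify records where priority = 'normal'
Step 2: The excluded records sum to 82
Step 3: Original total hours = 249
Step 4: Remaining total = 249 - 82 = 167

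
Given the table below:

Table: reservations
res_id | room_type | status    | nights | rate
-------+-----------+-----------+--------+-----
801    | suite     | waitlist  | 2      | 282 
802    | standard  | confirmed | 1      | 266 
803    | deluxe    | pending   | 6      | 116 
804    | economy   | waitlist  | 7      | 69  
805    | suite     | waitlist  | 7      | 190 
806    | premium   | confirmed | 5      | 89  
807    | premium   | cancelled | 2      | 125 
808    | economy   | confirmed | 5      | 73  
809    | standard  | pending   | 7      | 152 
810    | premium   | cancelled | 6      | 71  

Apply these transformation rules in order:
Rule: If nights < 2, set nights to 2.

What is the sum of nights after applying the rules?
49

Step 1: 1 records have nights < 2
Step 2: These records originally summed to 1
Step 3: After setting to minimum: 1 × 2 = 2
Step 4: Unaffected records sum: 47
Step 5: Final sum = 2 + 47 = 49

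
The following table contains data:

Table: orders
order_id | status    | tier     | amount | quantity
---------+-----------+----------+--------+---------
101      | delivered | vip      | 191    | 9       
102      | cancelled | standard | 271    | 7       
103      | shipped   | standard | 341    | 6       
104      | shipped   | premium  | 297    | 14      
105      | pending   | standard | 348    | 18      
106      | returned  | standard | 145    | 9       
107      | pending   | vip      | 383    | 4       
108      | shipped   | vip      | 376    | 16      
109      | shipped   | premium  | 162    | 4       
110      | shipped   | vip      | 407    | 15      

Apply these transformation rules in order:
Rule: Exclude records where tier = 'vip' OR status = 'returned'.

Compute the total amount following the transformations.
1419

Step 1: Find records where tier = 'vip' OR status = 'returned'
Step 2: 5 records match, summing to 1502
Step 3: Original sum: 2921
Step 4: Remaining sum = 2921 - 1502 = 1419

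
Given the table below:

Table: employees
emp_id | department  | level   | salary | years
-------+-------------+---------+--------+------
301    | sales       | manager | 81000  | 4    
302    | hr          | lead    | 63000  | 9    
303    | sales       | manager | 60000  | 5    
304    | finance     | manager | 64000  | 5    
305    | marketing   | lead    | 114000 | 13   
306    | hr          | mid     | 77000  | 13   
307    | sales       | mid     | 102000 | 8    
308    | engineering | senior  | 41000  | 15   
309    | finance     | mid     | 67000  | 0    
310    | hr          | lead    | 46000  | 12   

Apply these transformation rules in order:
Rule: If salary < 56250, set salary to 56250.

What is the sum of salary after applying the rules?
740500

Step 1: 2 records have salary < 56250
Step 2: These records originally summed to 87000
Step 3: After setting to minimum: 2 × 56250 = 112500
Step 4: Unaffected records sum: 628000
Step 5: Final sum = 112500 + 628000 = 740500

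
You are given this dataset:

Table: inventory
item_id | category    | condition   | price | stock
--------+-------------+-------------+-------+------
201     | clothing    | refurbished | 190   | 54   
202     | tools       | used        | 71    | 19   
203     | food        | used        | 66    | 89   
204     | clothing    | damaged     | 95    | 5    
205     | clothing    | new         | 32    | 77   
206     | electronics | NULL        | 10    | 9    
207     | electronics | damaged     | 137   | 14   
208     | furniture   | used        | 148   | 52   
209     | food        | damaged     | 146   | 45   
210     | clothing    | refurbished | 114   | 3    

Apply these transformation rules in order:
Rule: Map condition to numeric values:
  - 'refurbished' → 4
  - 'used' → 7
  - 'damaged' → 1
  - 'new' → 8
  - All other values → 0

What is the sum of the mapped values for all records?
40

Step 1: Apply mapping to each record
Step 2: Count by status:
  'refurbished': 2 records × 4 = 8
  'used': 3 records × 7 = 21
  'damaged': 3 records × 1 = 3
  'new': 1 records × 8 = 8
Step 3: Sum all mapped values = 40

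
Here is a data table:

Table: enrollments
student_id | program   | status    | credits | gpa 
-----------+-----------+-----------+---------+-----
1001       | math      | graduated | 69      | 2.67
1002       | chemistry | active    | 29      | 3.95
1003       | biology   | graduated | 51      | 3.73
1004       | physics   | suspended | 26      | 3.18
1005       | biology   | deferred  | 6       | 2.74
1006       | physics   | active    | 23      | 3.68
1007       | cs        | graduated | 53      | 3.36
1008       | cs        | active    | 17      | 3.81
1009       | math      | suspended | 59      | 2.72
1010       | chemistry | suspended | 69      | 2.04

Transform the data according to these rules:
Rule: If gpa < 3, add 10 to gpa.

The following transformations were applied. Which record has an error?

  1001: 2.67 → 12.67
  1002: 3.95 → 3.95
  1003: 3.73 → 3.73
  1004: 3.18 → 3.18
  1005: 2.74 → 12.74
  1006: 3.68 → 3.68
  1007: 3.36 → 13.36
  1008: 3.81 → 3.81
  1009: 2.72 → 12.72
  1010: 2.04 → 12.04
Record 1007 has an error. The correct transformed value should be 3.36, not 13.36.

Step 1: Check each record against the rule
Step 2: Record 1007 has gpa = 3.36
Step 3: Since 3.36 >= 3, the bonus should not have been applied
Step 4: Correct value = 3.36, but claimed value = 13.36
Conclusion: Record 1007 has the error.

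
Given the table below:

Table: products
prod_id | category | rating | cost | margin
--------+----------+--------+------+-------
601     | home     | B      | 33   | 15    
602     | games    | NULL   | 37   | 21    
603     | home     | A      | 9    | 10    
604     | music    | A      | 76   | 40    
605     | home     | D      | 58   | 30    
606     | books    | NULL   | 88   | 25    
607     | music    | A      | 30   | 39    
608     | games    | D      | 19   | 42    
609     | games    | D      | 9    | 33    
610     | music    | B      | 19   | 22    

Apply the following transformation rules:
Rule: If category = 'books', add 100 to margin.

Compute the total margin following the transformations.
377

Step 1: Count records where category = 'books': 1
Step 2: Total bonus added: 1 × 100 = 100
Step 3: Original sum of margin: 277
Step 4: Final sum = 277 + 100 = 377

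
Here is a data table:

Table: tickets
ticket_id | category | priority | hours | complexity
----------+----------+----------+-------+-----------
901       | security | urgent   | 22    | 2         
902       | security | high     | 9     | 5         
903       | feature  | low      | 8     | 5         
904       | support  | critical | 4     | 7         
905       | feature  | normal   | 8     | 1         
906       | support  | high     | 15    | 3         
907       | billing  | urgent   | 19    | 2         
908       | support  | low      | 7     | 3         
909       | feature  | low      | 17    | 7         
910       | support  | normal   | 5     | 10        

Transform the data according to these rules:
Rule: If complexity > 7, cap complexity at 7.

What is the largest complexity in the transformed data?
7

Step 1: Original maximum complexity = 10
Step 2: Apply cap at 7
Step 3: 1 records had complexity > 7 and were capped
Step 4: Maximum after transformation = 7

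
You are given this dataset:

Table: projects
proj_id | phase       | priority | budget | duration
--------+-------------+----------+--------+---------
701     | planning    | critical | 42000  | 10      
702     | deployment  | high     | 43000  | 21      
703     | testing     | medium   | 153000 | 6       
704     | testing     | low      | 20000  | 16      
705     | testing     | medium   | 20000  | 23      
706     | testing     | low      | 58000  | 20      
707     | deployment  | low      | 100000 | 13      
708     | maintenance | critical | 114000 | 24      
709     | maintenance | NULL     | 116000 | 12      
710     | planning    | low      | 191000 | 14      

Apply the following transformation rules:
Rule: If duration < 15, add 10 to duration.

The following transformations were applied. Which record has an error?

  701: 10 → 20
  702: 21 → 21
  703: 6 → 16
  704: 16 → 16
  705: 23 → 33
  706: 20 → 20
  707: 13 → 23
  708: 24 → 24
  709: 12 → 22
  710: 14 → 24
Record 705 has an error. The correct transformed value should be 23, not 33.

Step 1: Check each record against the rule
Step 2: Record 705 has duration = 23
Step 3: Since 23 >= 15, the bonus should not have been applied
Step 4: Correct value = 23, but claimed value = 33
Conclusion: Record 705 has the error.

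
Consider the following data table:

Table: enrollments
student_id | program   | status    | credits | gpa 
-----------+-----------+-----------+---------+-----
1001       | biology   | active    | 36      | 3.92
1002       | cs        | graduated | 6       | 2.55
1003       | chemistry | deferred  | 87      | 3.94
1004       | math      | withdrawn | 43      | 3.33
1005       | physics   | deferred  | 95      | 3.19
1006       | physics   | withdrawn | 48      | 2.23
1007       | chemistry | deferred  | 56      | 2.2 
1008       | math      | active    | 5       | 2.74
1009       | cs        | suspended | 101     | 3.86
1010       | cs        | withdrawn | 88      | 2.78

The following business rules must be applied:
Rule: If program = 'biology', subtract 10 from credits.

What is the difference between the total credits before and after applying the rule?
10

Step 1: Original sum of credits = 565
Step 2: 1 records have program = 'biology'
Step 3: Each affected record changes by -10
Step 4: Total change = 1 × -10 = -10
Step 5: New sum = 565 + -10 = 555
Step 6: Difference = |555 - 565| = 10
        (Sum decreased by 10)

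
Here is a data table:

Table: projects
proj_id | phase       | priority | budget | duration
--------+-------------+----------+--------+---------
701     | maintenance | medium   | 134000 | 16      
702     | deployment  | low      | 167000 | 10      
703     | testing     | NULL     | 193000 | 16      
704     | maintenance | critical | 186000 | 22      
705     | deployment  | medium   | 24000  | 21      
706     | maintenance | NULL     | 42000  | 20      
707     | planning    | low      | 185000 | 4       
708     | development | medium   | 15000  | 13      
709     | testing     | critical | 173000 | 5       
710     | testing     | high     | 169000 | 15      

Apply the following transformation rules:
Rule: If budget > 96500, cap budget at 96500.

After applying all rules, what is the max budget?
96500

Step 1: Original maximum budget = 193000
Step 2: Apply cap at 96500
Step 3: 7 records had budget > 96500 and were capped
Step 4: Maximum after transformation = 96500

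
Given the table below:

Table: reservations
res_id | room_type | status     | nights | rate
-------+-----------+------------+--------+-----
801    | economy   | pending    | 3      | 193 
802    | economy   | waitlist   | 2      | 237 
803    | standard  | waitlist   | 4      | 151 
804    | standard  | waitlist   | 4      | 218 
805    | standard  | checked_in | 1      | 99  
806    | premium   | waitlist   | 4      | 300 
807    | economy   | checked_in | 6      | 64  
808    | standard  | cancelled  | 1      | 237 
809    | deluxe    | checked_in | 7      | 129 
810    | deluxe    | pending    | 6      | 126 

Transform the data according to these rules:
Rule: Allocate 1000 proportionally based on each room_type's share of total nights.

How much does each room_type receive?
deluxe: 342.11, economy: 289.47, premium: 105.26, standard: 263.16

Step 1: Calculate total nights = 38
Step 2: Calculate each room_type's proportion:
  deluxe: 13/38 = 34.21% → 342.11
  economy: 11/38 = 28.95% → 289.47
  premium: 4/38 = 10.53% → 105.26
  standard: 10/38 = 26.32% → 263.16
Step 3: Verify: sum of allocations ≈ 1000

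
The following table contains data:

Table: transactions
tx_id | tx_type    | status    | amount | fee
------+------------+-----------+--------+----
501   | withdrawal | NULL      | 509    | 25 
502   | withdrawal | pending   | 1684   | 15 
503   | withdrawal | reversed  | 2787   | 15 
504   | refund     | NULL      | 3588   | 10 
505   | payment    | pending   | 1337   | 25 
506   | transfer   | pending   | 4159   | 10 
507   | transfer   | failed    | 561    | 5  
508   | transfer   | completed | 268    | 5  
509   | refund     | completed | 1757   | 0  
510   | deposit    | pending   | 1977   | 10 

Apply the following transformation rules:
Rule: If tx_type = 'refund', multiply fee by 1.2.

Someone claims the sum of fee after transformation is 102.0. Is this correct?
No, the correct result is 122.0.

Step 1: Calculate the correct sum after transformation
Step 2: Apply multiplier 1.2 to records where tx_type = 'refund'
Step 3: Correct result = 122.0
Step 4: Claimed result = 102.0
Step 5: 122.0 ≠ 102.0
Conclusion: The claimed result is incorrect. The correct answer is 122.0.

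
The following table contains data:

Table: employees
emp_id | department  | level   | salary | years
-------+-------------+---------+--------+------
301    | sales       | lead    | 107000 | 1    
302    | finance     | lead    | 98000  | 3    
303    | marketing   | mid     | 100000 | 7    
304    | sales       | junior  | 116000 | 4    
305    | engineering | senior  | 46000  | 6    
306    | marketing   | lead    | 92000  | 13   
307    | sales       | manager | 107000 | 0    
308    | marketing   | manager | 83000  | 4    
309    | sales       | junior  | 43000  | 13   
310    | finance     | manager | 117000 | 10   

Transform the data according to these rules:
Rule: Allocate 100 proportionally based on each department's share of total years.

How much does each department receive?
engineering: 9.84, finance: 21.31, marketing: 39.34, sales: 29.51

Step 1: Calculate total years = 61
Step 2: Calculate each department's proportion:
  engineering: 6/61 = 9.84% → 9.84
  finance: 13/61 = 21.31% → 21.31
  marketing: 24/61 = 39.34% → 39.34
  sales: 18/61 = 29.51% → 29.51
Step 3: Verify: sum of allocations ≈ 100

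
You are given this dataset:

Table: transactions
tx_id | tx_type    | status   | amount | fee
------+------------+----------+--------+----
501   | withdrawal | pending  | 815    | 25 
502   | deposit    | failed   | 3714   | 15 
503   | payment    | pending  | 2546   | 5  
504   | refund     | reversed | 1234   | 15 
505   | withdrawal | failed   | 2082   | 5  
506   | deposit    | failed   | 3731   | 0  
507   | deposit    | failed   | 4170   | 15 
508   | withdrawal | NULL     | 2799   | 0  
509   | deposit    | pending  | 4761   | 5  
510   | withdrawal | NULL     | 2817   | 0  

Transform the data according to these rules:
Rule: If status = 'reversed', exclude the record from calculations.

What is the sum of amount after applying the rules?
27435

Step 1: Identify records where status = 'reversed'
Step 2: The excluded records sum to 1234
Step 3: Original total amount = 28669
Step 4: Remaining total = 28669 - 1234 = 27435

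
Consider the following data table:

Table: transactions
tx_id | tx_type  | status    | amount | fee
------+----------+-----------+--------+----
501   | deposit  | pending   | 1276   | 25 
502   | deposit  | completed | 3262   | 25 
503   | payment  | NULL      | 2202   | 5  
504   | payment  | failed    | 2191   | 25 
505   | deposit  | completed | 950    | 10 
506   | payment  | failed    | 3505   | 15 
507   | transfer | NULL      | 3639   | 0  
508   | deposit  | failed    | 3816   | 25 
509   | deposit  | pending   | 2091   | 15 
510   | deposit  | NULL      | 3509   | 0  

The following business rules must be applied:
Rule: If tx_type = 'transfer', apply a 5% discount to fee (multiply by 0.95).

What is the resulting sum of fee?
145.0

Step 1: Records with tx_type = 'transfer' have total fee = 0
Step 2: Apply multiplier: 0 × 0.95 = 0.0
Step 3: Other records total: 145
Step 4: Final sum = 0.0 + 145 = 145.0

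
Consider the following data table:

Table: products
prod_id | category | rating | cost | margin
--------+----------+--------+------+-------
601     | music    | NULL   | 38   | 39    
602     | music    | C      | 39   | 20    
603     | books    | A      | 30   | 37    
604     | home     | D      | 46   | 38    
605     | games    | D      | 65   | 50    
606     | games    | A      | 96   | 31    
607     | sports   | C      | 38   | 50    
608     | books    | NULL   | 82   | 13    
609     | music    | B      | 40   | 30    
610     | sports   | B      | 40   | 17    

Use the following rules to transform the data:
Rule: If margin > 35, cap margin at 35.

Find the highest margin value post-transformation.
35

Step 1: Original maximum margin = 50
Step 2: Apply cap at 35
Step 3: 5 records had margin > 35 and were capped
Step 4: Maximum after transformation = 35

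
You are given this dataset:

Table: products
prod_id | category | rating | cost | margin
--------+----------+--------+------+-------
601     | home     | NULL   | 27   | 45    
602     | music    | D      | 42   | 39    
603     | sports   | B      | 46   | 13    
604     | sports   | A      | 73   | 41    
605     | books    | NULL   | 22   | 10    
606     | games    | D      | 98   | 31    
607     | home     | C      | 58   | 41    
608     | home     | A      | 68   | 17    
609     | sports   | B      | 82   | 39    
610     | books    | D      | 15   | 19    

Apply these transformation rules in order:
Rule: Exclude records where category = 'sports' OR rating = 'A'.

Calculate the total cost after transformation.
262

Step 1: Find records where category = 'sports' OR rating = 'A'
Step 2: 4 records match, summing to 269
Step 3: Original sum: 531
Step 4: Remaining sum = 531 - 269 = 262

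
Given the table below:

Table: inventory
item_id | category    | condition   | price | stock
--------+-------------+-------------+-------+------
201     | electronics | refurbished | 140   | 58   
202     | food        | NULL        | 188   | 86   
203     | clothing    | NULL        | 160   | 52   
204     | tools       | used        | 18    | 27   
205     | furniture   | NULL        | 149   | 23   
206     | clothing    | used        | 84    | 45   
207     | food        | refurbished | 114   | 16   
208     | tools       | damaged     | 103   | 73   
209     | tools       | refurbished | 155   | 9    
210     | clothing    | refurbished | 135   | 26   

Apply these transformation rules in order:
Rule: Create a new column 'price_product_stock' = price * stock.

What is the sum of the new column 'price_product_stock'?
54549

Step 1: For each record, compute price * stock
Example calculations:
  140 * 58 = 8120
  188 * 86 = 16168
  160 * 52 = 8320
  ...
Step 2: Sum all derived values
Step 3: Total = 54549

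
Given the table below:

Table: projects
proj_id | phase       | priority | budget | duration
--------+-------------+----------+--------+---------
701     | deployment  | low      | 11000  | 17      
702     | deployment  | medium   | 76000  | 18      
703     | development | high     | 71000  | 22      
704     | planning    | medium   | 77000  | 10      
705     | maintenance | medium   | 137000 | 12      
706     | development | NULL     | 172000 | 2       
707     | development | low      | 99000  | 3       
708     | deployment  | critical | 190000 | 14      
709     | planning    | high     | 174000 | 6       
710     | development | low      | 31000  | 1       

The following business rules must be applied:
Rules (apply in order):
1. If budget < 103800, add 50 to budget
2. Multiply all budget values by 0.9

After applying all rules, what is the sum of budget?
934470.0

Step 1: Apply Rule 1 - Add 50 to records with budget < 103800
  - 6 records affected: 365000 + (6 × 50) = 365300
  - Unaffected records: 673000
  - Sum after Rule 1: 1038300
Step 2: Apply Rule 2 - Multiply all by 0.9
  - 1038300 × 0.9 = 934470.0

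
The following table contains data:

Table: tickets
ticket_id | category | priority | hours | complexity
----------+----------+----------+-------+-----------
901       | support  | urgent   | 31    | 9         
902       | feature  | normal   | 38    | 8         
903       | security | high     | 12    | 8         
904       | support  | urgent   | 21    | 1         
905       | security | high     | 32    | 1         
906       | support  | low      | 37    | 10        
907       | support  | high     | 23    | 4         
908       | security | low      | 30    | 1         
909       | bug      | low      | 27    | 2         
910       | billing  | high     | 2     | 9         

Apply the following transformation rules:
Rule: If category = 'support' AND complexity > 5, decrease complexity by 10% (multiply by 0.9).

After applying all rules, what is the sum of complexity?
51.1

Step 1: Find records where category = 'support' AND complexity > 5
Step 2: 2 records match, summing to 19
Step 3: After multiplier: 19 × 0.9 = 17.1
Step 4: Unaffected records sum: 34
Step 5: Final sum = 17.1 + 34 = 51.1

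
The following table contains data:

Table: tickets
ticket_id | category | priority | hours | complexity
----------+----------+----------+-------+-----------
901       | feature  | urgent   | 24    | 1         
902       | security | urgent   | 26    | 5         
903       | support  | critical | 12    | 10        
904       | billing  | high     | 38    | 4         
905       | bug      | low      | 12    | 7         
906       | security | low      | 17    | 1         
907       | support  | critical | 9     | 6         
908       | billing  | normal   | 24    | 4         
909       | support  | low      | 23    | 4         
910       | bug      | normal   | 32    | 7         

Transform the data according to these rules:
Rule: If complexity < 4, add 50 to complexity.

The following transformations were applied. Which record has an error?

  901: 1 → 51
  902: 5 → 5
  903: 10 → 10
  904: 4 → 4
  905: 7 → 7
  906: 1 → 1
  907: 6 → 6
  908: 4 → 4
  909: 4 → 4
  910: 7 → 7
Record 906 has an error. The correct transformed value should be 51, not 1.

Step 1: Check each record against the rule
Step 2: Record 906 has complexity = 1
Step 3: Since 1 < 4, the bonus should have been applied
Step 4: Correct value = 51, but claimed value = 1
Conclusion: Record 906 has the error.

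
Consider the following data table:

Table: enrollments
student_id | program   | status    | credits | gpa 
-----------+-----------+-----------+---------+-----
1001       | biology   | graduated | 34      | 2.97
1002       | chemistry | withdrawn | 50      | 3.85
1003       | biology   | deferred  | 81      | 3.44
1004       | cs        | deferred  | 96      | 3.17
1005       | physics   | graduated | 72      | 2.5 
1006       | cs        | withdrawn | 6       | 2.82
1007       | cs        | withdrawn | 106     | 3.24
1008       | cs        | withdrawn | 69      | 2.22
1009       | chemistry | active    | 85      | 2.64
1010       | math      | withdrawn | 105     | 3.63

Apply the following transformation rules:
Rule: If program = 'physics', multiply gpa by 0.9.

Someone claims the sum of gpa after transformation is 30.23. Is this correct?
Yes, the result is correct.

Step 1: Calculate the correct sum after transformation
Step 2: Apply multiplier 0.9 to records where program = 'physics'
Step 3: Correct result = 30.23
Step 4: Claimed result = 30.23
Step 5: 30.23 = 30.23 ✓
Conclusion: The claimed result is correct.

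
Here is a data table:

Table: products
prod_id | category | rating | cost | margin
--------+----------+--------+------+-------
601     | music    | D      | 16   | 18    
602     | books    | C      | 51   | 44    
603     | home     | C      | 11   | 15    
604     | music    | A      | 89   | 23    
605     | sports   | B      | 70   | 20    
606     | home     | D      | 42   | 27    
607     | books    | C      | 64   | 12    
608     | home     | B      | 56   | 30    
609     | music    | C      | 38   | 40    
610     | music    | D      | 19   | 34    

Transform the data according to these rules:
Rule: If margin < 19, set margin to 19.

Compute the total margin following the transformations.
275

Step 1: 3 records have margin < 19
Step 2: These records originally summed to 45
Step 3: After setting to minimum: 3 × 19 = 57
Step 4: Unaffected records sum: 218
Step 5: Final sum = 57 + 218 = 275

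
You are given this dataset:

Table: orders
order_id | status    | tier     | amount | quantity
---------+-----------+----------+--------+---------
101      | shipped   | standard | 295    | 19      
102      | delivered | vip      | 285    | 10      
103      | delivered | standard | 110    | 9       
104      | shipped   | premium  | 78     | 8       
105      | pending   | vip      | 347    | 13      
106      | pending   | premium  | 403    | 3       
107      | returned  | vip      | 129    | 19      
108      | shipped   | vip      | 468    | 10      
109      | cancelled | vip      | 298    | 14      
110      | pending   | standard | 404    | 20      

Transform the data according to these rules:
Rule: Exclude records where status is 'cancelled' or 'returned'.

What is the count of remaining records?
8

Step 1: Count records to exclude
  - 1 (cancelled) + 1 (returned) = 2 records
Step 2: Total records: 10
Step 3: Remaining = 10 - 2 = 8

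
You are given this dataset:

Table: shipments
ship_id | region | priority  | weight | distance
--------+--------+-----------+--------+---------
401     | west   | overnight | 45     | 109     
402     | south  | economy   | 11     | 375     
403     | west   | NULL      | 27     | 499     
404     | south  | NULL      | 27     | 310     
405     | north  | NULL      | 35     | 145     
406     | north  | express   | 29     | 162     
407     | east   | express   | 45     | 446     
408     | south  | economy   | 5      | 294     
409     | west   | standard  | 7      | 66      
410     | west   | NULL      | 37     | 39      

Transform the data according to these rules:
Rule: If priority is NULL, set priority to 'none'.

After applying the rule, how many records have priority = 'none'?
4

Step 1: Count records where priority IS NULL
Step 2: Found 4 records with NULL priority
Step 3: These records will have priority set to 'none'
Step 4: Records already having priority = 'none': 0
Step 5: Answer: 4 + 0 = 4 records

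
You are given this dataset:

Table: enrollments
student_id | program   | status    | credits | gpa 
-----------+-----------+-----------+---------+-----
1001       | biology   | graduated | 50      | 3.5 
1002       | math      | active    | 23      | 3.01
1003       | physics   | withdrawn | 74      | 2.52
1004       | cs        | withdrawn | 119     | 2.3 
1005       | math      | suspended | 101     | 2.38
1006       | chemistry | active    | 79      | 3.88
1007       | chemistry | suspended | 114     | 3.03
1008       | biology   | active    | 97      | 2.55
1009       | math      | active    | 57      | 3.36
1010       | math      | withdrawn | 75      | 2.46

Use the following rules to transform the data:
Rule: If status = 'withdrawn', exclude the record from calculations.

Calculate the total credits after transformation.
521

Step 1: Identify records where status = 'withdrawn'
Step 2: The excluded records sum to 268
Step 3: Original total credits = 789
Step 4: Remaining total = 789 - 268 = 521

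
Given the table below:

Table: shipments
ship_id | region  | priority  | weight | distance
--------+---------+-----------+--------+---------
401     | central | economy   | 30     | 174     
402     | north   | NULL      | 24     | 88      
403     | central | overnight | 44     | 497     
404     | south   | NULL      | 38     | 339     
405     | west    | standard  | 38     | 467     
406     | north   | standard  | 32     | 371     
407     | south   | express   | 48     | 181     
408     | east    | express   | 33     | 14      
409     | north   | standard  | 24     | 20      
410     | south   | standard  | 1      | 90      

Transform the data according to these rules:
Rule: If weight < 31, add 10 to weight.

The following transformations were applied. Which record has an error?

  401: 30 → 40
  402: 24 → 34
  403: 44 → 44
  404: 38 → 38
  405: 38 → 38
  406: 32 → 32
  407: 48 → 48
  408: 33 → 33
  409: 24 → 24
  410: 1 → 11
Record 409 has an error. The correct transformed value should be 34, not 24.

Step 1: Check each record against the rule
Step 2: Record 409 has weight = 24
Step 3: Since 24 < 31, the bonus should have been applied
Step 4: Correct value = 34, but claimed value = 24
Conclusion: Record 409 has the error.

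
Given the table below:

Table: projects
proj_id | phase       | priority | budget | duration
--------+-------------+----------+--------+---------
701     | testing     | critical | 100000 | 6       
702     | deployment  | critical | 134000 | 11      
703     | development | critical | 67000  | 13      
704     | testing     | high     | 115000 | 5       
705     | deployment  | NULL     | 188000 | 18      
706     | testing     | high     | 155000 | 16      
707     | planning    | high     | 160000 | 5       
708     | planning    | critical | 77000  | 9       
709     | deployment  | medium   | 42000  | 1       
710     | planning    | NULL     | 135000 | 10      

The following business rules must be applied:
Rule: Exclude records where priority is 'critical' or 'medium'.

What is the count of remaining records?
5

Step 1: Count records to exclude
  - 4 (critical) + 1 (medium) = 5 records
Step 2: Total records: 10
Step 3: Remaining = 10 - 5 = 5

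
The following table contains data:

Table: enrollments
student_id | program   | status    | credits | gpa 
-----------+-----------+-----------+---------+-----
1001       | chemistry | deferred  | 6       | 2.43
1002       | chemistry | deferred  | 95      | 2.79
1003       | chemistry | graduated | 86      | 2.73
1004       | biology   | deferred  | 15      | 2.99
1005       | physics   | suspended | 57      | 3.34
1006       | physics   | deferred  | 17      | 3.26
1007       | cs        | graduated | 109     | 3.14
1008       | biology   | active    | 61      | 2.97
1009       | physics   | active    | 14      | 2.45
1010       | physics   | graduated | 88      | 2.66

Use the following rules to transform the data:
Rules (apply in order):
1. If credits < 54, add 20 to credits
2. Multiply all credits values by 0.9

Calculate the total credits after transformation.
565.2

Step 1: Apply Rule 1 - Add 20 to records with credits < 54
  - 4 records affected: 52 + (4 × 20) = 132
  - Unaffected records: 496
  - Sum after Rule 1: 628
Step 2: Apply Rule 2 - Multiply all by 0.9
  - 628 × 0.9 = 565.2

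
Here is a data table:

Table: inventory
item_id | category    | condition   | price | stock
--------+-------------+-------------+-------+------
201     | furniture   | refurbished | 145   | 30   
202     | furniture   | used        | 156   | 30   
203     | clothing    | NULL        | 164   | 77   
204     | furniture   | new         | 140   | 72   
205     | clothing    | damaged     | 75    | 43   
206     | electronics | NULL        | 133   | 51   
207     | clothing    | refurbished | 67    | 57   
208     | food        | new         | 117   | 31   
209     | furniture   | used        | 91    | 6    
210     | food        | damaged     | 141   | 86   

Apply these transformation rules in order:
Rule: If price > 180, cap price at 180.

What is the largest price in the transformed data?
164

Step 1: Original maximum price = 164
Step 2: Check cap of 180 against maximum
Step 3: No records exceed the cap (max 164 <= cap 180), so no capping applies
Step 4: Maximum after transformation = 164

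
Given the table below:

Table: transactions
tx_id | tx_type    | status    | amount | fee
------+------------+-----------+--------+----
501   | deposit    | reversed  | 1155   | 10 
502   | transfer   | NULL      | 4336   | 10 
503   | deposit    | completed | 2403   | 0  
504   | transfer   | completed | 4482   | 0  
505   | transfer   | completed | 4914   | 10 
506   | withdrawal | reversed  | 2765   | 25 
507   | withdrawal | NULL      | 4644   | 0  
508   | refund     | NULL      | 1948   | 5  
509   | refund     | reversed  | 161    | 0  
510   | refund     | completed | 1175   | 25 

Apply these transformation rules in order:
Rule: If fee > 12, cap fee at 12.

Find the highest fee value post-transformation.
12

Step 1: Original maximum fee = 25
Step 2: Apply cap at 12
Step 3: 2 records had fee > 12 and were capped
Step 4: Maximum after transformation = 12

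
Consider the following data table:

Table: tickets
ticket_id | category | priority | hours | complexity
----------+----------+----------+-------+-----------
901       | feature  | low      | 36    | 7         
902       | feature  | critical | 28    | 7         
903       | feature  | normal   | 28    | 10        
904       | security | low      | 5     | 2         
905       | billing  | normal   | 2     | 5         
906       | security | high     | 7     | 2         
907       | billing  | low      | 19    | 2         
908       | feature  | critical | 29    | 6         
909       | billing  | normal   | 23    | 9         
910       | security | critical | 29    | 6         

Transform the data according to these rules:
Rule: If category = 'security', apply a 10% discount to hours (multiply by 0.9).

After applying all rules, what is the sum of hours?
201.9

Step 1: Records with category = 'security' have total hours = 41
Step 2: Apply multiplier: 41 × 0.9 = 36.9
Step 3: Other records total: 165
Step 4: Final sum = 36.9 + 165 = 201.9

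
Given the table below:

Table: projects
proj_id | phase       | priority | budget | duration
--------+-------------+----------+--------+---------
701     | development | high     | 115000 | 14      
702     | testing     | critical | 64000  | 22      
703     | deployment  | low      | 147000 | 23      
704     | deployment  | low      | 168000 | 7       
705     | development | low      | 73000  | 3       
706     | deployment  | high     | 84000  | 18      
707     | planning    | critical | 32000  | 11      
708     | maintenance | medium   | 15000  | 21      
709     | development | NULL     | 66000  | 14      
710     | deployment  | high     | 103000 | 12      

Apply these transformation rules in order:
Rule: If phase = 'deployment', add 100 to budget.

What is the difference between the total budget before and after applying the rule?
400

Step 1: Original sum of budget = 867000
Step 2: 4 records have phase = 'deployment'
Step 3: Each affected record changes by 100
Step 4: Total change = 4 × 100 = 400
Step 5: New sum = 867000 + 400 = 867400
Step 6: Difference = |867400 - 867000| = 400
        (Sum increased by 400)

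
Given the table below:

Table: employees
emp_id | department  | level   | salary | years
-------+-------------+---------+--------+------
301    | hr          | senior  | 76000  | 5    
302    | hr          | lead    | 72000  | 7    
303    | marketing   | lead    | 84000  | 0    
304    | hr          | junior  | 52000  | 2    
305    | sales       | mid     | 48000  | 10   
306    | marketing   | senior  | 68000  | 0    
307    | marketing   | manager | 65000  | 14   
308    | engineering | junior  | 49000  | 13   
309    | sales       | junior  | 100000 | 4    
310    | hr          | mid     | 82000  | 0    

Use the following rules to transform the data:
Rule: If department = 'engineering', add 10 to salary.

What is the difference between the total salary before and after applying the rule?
10

Step 1: Original sum of salary = 696000
Step 2: 1 records have department = 'engineering'
Step 3: Each affected record changes by 10
Step 4: Total change = 1 × 10 = 10
Step 5: New sum = 696000 + 10 = 696010
Step 6: Difference = |696010 - 696000| = 10
        (Sum increased by 10)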